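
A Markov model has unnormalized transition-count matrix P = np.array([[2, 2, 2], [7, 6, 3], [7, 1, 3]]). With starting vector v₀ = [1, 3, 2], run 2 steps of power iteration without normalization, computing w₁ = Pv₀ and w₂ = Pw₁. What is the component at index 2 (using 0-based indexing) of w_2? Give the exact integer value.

163

w1 = Pv₀ = (2·1 + 2·3 + 2·2; 7·1 + 6·3 + 3·2; 7·1 + 1·3 + 3·2) = (12, 31, 16)
w2 = Pw1 = (2·12 + 2·31 + 2·16; 7·12 + 6·31 + 3·16; 7·12 + 1·31 + 3·16) = (118, 318, 163)
The requested component of w2 is 163.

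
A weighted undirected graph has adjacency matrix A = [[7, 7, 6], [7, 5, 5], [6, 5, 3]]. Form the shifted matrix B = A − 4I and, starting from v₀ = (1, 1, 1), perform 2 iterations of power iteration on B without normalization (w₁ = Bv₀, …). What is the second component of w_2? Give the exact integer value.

B = A − 4I has rows (3, 7, 6); (7, 1, 5); (6, 5, -1)
w1 = Bv₀ = (16, 13, 10)
w2 = Bw1 = (199, 175, 151)
Requested component of w2: 175

175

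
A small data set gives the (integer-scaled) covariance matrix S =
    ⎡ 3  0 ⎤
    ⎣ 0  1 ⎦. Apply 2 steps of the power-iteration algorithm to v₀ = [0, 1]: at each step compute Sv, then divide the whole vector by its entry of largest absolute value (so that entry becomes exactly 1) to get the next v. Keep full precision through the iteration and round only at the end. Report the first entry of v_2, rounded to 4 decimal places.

0.0000

Sv0 = (0.00000, 1.00000); divide by 1.00000 → v1 = (0.00000, 1.00000)
Sv1 = (0.00000, 1.00000); divide by 1.00000 → v2 = (0.00000, 1.00000)
Requested entry of v2: 0/1 = 0.0000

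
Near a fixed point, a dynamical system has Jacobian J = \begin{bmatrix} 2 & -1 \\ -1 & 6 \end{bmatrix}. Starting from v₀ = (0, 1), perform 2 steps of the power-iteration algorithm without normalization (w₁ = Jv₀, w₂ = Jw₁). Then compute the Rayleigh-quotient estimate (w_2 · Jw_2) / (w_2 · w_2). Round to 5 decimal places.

6.23447

w1 = Jv₀ = (2·0 + (-1)·1; (-1)·0 + 6·1) = (-1, 6)
w2 = Jw1 = (2·(-1) + (-1)·6; (-1)·(-1) + 6·6) = (-8, 37)
Jw2 = (-53, 230)
w2·Jw2 = (-8)·(-53) + 37·230 = 8934; w2·w2 = (-8)·(-8) + 37·37 = 1433
λ ≈ 8934/1433 = 6.23447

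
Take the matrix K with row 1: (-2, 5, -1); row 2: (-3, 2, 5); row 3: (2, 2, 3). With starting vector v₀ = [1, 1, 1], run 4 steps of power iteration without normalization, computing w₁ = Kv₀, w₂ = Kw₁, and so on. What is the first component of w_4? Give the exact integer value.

601

w1 = Kv₀ = ((-2)·1 + 5·1 + (-1)·1; (-3)·1 + 2·1 + 5·1; 2·1 + 2·1 + 3·1) = (2, 4, 7)
w2 = Kw1 = ((-2)·2 + 5·4 + (-1)·7; (-3)·2 + 2·4 + 5·7; 2·2 + 2·4 + 3·7) = (9, 37, 33)
w3 = Kw2 = (134, 212, 191)
w4 = Kw3 = (601, 977, 1265)
The requested component of w4 is 601.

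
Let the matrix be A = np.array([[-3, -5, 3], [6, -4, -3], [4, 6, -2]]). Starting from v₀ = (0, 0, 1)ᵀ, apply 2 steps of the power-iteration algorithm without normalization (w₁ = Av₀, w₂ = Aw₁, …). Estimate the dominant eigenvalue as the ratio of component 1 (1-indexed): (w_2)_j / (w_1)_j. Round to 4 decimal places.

w1 = Av₀ = ((-3)·0 + (-5)·0 + 3·1; 6·0 + (-4)·0 + (-3)·1; 4·0 + 6·0 + (-2)·1) = (3, -3, -2)
w2 = Aw1 = ((-3)·3 + (-5)·(-3) + 3·(-2); 6·3 + (-4)·(-3) + (-3)·(-2); 4·3 + 6·(-3) + (-2)·(-2)) = (0, 36, -2)
Ratio at component: 0 / 3 = 0.0000

λ ≈ 0.0000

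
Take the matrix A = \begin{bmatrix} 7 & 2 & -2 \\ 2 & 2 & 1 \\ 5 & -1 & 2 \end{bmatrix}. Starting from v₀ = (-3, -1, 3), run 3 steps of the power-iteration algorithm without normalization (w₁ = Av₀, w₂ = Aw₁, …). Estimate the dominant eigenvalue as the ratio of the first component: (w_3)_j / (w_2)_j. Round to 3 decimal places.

w1 = Av₀ = (7·(-3) + 2·(-1) + (-2)·3; 2·(-3) + 2·(-1) + 1·3; 5·(-3) + (-1)·(-1) + 2·3) = (-29, -5, -8)
w2 = Aw1 = (7·(-29) + 2·(-5) + (-2)·(-8); 2·(-29) + 2·(-5) + 1·(-8); 5·(-29) + (-1)·(-5) + 2·(-8)) = (-197, -76, -156)
w3 = Aw2 = (-1219, -702, -1221)
Ratio at component: -1219 / -197 = 6.188

λ ≈ 6.188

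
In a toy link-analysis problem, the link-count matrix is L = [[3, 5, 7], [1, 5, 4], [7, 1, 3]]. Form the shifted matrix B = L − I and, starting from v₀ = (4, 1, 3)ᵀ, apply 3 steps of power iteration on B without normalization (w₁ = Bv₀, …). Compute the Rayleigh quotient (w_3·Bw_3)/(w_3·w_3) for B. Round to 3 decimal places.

11.044

B = L − I has rows (2, 5, 7); (1, 4, 4); (7, 1, 2)
w1 = Bv₀ = (34, 20, 35)
w2 = Bw1 = (413, 254, 328)
w3 = Bw2 = (4392, 2741, 3801)
Bw3 = (49096, 30560, 41087)
w3·Bw3 = 455566279; w3·w3 = 41250346; μ ≈ 455566279/41250346 = 11.044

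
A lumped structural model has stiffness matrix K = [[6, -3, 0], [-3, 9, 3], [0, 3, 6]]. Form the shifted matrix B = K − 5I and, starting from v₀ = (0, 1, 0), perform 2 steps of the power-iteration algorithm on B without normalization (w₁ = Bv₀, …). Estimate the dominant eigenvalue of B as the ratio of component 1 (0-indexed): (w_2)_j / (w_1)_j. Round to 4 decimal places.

B = K − 5I has rows (1, -3, 0); (-3, 4, 3); (0, 3, 1)
w1 = Bv₀ = (-3, 4, 3)
w2 = Bw1 = (-15, 34, 15)
Ratio: 34/4 = 8.5000

8.5000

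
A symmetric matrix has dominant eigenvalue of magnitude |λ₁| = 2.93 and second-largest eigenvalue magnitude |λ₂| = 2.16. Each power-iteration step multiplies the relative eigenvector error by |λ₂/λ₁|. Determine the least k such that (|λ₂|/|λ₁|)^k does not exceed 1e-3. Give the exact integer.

23

|λ₂/λ₁| = 2.16/2.93 = 0.73720
Need k ≥ ln(1e-3) / ln(0.73720) = -6.9078 / -0.3049 ≈ 22.656
Smallest integer k satisfying the bound: 23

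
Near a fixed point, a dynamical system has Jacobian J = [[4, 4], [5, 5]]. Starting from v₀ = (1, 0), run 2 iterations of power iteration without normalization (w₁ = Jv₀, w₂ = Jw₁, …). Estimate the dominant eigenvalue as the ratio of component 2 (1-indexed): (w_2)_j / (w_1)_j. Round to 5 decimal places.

λ ≈ 9.00000

w1 = Jv₀ = (4·1 + 4·0; 5·1 + 5·0) = (4, 5)
w2 = Jw1 = (4·4 + 4·5; 5·4 + 5·5) = (36, 45)
Ratio at component: 45 / 5 = 9.00000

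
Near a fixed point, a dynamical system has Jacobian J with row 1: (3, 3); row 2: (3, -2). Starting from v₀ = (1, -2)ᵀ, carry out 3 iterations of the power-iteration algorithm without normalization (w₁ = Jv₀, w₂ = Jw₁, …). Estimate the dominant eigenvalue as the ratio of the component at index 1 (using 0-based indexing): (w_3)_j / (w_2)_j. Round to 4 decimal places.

w1 = Jv₀ = (3·1 + 3·(-2); 3·1 + (-2)·(-2)) = (-3, 7)
w2 = Jw1 = (3·(-3) + 3·7; 3·(-3) + (-2)·7) = (12, -23)
w3 = Jw2 = (-33, 82)
Ratio at component: 82 / -23 = -3.5652

λ ≈ -3.5652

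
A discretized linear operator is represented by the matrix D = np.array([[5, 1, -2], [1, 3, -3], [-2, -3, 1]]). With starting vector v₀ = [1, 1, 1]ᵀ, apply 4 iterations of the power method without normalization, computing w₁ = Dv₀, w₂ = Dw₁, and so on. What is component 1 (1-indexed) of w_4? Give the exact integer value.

1361

w1 = Dv₀ = (5·1 + 1·1 + (-2)·1; 1·1 + 3·1 + (-3)·1; (-2)·1 + (-3)·1 + 1·1) = (4, 1, -4)
w2 = Dw1 = (5·4 + 1·1 + (-2)·(-4); 1·4 + 3·1 + (-3)·(-4); (-2)·4 + (-3)·1 + 1·(-4)) = (29, 19, -15)
w3 = Dw2 = (194, 131, -130)
w4 = Dw3 = (1361, 977, -911)
The requested component of w4 is 1361.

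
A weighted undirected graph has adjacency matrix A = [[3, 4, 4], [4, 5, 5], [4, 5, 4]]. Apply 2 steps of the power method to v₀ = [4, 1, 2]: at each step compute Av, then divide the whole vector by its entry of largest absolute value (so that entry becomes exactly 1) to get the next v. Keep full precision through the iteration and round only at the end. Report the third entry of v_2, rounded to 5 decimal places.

0.92677

Av0 = (24.000000, 31.000000, 29.000000); divide by 31.000000 → v1 = (0.774194, 1.000000, 0.935484)
Av1 = (10.064516, 12.774194, 11.838710); divide by 12.774194 → v2 = (0.787879, 1.000000, 0.926768)
Requested entry of v2: 367/396 = 0.92677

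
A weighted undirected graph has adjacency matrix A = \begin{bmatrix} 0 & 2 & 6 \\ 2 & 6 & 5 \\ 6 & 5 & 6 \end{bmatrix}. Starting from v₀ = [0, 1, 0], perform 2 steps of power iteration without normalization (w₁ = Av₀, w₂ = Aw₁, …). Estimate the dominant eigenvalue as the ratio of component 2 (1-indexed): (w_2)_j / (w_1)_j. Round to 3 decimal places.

λ ≈ 10.833

w1 = Av₀ = (2, 6, 5)
w2 = Aw1 = (42, 65, 72)
Ratio at component: 65 / 6 = 10.833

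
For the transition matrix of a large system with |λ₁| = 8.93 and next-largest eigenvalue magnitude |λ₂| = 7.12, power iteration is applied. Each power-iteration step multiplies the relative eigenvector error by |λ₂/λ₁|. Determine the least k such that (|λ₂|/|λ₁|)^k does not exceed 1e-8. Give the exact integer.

82

|λ₂/λ₁| = 7.12/8.93 = 0.79731
Need k ≥ ln(1e-8) / ln(0.79731) = -18.4207 / -0.2265 ≈ 81.324
Smallest integer k satisfying the bound: 82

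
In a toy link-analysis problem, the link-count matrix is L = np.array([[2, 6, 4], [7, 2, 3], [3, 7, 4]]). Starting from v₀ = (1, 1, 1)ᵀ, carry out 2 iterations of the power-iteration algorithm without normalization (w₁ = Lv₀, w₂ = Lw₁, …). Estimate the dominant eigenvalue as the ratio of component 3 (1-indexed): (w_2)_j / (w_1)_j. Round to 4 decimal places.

w1 = Lv₀ = (12, 12, 14)
w2 = Lw1 = (152, 150, 176)
Ratio at component: 176 / 14 = 12.5714

12.5714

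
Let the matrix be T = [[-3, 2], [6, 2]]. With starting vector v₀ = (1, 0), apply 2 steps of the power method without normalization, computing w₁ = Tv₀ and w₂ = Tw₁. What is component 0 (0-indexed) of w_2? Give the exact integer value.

21

w1 = Tv₀ = ((-3)·1 + 2·0; 6·1 + 2·0) = (-3, 6)
w2 = Tw1 = ((-3)·(-3) + 2·6; 6·(-3) + 2·6) = (21, -6)
The requested component of w2 is 21.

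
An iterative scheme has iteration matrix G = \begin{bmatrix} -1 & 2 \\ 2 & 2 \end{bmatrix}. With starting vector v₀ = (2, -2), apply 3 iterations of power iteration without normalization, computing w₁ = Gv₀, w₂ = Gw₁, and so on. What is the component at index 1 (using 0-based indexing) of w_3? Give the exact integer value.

-12

w1 = Gv₀ = ((-1)·2 + 2·(-2); 2·2 + 2·(-2)) = (-6, 0)
w2 = Gw1 = ((-1)·(-6) + 2·0; 2·(-6) + 2·0) = (6, -12)
w3 = Gw2 = (-30, -12)
The requested component of w3 is -12.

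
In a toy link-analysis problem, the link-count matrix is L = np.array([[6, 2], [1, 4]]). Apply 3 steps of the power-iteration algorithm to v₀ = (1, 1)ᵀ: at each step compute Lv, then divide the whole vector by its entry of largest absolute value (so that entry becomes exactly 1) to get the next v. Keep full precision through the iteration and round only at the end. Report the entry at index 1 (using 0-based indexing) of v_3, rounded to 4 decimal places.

Lv0 = (8.00000, 5.00000); divide by 8.00000 → v1 = (1.00000, 0.62500)
Lv1 = (7.25000, 3.50000); divide by 7.25000 → v2 = (1.00000, 0.48276)
Lv2 = (6.96552, 2.93103); divide by 6.96552 → v3 = (1.00000, 0.42079)
Requested entry of v3: 170/404 = 0.4208

0.4208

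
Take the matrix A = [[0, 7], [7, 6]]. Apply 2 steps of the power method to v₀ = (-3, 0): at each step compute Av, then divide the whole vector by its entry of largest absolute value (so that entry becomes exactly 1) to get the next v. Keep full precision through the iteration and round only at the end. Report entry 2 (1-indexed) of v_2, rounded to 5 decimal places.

Av0 = (0.000000, -21.000000); divide by -21.000000 → v1 = (0.000000, 1.000000)
Av1 = (7.000000, 6.000000); divide by 7.000000 → v2 = (1.000000, 0.857143)
Requested entry of v2: -126/-147 = 0.85714

0.85714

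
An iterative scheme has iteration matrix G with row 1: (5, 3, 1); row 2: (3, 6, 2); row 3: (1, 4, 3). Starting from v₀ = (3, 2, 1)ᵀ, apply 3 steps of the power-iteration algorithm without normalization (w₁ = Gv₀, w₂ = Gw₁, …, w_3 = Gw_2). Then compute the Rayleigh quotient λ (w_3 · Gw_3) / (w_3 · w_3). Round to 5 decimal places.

9.76442

w1 = Gv₀ = (5·3 + 3·2 + 1·1; 3·3 + 6·2 + 2·1; 1·3 + 4·2 + 3·1) = (22, 23, 14)
w2 = Gw1 = (5·22 + 3·23 + 1·14; 3·22 + 6·23 + 2·14; 1·22 + 4·23 + 3·14) = (193, 232, 156)
w3 = Gw2 = (1817, 2283, 1589)
Gw3 = (17523, 22327, 15716)
w3·Gw3 = 1817·17523 + 2283·22327 + 1589·15716 = 107784556; w3·w3 = 1817·1817 + 2283·2283 + 1589·1589 = 11038499
λ ≈ 107784556/11038499 = 9.76442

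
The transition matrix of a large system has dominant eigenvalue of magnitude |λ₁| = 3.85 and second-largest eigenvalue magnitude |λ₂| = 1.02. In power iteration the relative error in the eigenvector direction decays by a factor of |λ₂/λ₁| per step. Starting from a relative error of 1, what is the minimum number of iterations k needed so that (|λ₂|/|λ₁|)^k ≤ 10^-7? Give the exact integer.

13

|λ₂/λ₁| = 1.02/3.85 = 0.26494
Need k ≥ ln(10^-7) / ln(0.26494) = -16.1181 / -1.3283 ≈ 12.135
Smallest integer k satisfying the bound: 13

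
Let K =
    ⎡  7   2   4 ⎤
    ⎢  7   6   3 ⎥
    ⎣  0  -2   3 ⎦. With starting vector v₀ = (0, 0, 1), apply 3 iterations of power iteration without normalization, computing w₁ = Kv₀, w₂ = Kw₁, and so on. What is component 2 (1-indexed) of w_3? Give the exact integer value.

661

w1 = Kv₀ = (7·0 + 2·0 + 4·1; 7·0 + 6·0 + 3·1; 0·0 + (-2)·0 + 3·1) = (4, 3, 3)
w2 = Kw1 = (7·4 + 2·3 + 4·3; 7·4 + 6·3 + 3·3; 0·4 + (-2)·3 + 3·3) = (46, 55, 3)
w3 = Kw2 = (444, 661, -101)
The requested component of w3 is 661.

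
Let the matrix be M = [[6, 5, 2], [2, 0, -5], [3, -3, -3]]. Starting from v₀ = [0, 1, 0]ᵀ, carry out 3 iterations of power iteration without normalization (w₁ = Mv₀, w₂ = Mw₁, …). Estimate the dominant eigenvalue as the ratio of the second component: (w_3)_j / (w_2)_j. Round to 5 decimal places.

w1 = Mv₀ = (6·0 + 5·1 + 2·0; 2·0 + 0·1 + (-5)·0; 3·0 + (-3)·1 + (-3)·0) = (5, 0, -3)
w2 = Mw1 = (6·5 + 5·0 + 2·(-3); 2·5 + 0·0 + (-5)·(-3); 3·5 + (-3)·0 + (-3)·(-3)) = (24, 25, 24)
w3 = Mw2 = (317, -72, -75)
Ratio at component: -72 / 25 = -2.88000

λ ≈ -2.88000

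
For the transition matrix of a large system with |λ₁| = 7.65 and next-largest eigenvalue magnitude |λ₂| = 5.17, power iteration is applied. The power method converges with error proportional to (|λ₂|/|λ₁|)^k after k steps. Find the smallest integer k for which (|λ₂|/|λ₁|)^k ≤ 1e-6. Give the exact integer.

36

|λ₂/λ₁| = 5.17/7.65 = 0.67582
Need k ≥ ln(1e-6) / ln(0.67582) = -13.8155 / -0.3918 ≈ 35.259
Smallest integer k satisfying the bound: 36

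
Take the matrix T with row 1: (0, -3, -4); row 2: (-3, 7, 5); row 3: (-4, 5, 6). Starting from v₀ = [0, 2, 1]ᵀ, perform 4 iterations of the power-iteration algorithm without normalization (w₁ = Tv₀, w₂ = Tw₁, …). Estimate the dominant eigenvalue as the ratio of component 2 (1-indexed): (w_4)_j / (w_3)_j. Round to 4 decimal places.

13.3324

w1 = Tv₀ = (-10, 19, 16)
w2 = Tw1 = (-121, 243, 231)
w3 = Tw2 = (-1653, 3219, 3085)
w4 = Tw3 = (-21997, 42917, 41217)
Ratio at component: 42917 / 3219 = 13.3324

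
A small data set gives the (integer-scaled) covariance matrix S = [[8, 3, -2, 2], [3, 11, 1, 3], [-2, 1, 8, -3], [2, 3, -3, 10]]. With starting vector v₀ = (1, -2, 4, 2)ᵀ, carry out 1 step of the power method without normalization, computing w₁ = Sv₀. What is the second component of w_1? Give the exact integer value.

w1 = Sv₀ = (-2, -9, 22, 4)
The requested component of w1 is -9.

-9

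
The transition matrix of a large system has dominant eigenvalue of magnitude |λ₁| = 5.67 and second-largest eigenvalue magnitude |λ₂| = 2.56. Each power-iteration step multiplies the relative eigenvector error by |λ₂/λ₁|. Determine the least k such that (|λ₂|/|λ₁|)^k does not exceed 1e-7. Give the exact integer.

|λ₂/λ₁| = 2.56/5.67 = 0.45150
Need k ≥ ln(1e-7) / ln(0.45150) = -16.1181 / -0.7952 ≈ 20.270
Smallest integer k satisfying the bound: 21

21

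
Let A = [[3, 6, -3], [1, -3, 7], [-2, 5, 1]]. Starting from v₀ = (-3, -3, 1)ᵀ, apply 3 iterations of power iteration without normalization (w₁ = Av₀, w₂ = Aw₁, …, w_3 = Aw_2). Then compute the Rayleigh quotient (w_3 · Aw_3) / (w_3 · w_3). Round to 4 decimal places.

λ ≈ -7.0343

w1 = Av₀ = (-30, 13, -8)
w2 = Aw1 = (12, -125, 117)
w3 = Aw2 = (-1065, 1206, -532)
Aw3 = (5637, -8407, 7628)
w3·Aw3 = (-1065)·5637 + 1206·(-8407) + (-532)·7628 = -20200343; w3·w3 = (-1065)·(-1065) + 1206·1206 + (-532)·(-532) = 2871685
λ ≈ -20200343/2871685 = -7.0343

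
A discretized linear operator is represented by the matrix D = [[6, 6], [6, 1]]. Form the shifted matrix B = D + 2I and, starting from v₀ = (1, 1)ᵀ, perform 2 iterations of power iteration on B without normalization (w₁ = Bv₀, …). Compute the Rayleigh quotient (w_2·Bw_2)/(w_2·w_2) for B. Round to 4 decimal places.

B = D + 2I has rows (8, 6); (6, 3)
w1 = Bv₀ = (8·1 + 6·1; 6·1 + 3·1) = (14, 9)
w2 = Bw1 = (8·14 + 6·9; 6·14 + 3·9) = (166, 111)
Bw2 = (1994, 1329)
w2·Bw2 = 478523; w2·w2 = 39877; μ ≈ 478523/39877 = 12.0000

12.0000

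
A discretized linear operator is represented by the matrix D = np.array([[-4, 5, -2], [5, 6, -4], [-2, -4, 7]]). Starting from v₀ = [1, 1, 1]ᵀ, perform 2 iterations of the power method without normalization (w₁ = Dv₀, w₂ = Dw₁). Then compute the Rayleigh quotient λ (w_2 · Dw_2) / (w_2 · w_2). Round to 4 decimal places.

8.3799

w1 = Dv₀ = (-1, 7, 1)
w2 = Dw1 = (37, 33, -19)
Dw2 = (55, 459, -339)
w2·Dw2 = 37·55 + 33·459 + (-19)·(-339) = 23623; w2·w2 = 37·37 + 33·33 + (-19)·(-19) = 2819
λ ≈ 23623/2819 = 8.3799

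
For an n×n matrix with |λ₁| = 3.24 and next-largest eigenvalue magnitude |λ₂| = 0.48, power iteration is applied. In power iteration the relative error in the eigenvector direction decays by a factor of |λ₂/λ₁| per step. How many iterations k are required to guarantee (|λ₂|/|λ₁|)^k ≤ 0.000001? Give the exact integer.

8

|λ₂/λ₁| = 0.48/3.24 = 0.14815
Need k ≥ ln(0.000001) / ln(0.14815) = -13.8155 / -1.9095 ≈ 7.235
Smallest integer k satisfying the bound: 8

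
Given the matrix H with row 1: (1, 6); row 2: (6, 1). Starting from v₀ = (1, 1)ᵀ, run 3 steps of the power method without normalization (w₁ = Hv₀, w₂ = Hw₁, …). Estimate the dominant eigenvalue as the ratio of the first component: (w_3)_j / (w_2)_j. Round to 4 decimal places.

w1 = Hv₀ = (7, 7)
w2 = Hw1 = (49, 49)
w3 = Hw2 = (343, 343)
Ratio at component: 343 / 49 = 7.0000

7.0000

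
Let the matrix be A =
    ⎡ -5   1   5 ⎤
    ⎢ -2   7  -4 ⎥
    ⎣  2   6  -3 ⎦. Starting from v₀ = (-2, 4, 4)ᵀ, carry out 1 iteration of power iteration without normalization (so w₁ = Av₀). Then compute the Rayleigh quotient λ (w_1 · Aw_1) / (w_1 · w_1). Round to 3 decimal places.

w1 = Av₀ = ((-5)·(-2) + 1·4 + 5·4; (-2)·(-2) + 7·4 + (-4)·4; 2·(-2) + 6·4 + (-3)·4) = (34, 16, 8)
Aw1 = (-114, 12, 140)
w1·Aw1 = 34·(-114) + 16·12 + 8·140 = -2564; w1·w1 = 34·34 + 16·16 + 8·8 = 1476
λ ≈ -2564/1476 = -1.737

λ ≈ -1.737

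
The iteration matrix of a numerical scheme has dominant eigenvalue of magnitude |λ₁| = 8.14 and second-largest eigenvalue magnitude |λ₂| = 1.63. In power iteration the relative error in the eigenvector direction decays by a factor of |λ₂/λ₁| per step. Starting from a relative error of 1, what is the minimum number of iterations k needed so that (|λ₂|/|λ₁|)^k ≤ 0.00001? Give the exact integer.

8

|λ₂/λ₁| = 1.63/8.14 = 0.20025
Need k ≥ ln(0.00001) / ln(0.20025) = -11.5129 / -1.6082 ≈ 7.159
Smallest integer k satisfying the bound: 8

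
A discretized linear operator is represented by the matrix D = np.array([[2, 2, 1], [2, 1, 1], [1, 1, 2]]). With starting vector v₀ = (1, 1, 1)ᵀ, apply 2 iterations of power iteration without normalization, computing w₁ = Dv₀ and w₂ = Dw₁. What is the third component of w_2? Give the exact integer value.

17

w1 = Dv₀ = (2·1 + 2·1 + 1·1; 2·1 + 1·1 + 1·1; 1·1 + 1·1 + 2·1) = (5, 4, 4)
w2 = Dw1 = (2·5 + 2·4 + 1·4; 2·5 + 1·4 + 1·4; 1·5 + 1·4 + 2·4) = (22, 18, 17)
The requested component of w2 is 17.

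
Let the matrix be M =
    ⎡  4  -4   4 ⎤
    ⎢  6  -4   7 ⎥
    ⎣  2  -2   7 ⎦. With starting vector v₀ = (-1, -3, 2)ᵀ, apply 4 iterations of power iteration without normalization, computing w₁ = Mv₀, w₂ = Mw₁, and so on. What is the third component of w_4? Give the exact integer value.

w1 = Mv₀ = (16, 20, 18)
w2 = Mw1 = (56, 142, 118)
w3 = Mw2 = (128, 594, 654)
w4 = Mw3 = (752, 2970, 3646)
The requested component of w4 is 3646.

3646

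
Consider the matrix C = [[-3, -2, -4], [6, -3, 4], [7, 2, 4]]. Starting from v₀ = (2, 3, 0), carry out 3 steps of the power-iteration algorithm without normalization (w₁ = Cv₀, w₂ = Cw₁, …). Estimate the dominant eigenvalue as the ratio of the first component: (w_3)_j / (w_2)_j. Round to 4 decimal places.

λ ≈ -2.8800

w1 = Cv₀ = (-12, 3, 20)
w2 = Cw1 = (-50, -1, 2)
w3 = Cw2 = (144, -289, -344)
Ratio at component: 144 / -50 = -2.8800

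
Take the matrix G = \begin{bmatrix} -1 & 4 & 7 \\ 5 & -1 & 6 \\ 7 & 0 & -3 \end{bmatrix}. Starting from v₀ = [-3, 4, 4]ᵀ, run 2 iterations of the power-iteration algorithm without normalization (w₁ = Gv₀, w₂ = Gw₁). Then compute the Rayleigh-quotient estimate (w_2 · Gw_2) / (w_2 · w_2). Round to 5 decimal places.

λ ≈ -8.59428

w1 = Gv₀ = (47, 5, -33)
w2 = Gw1 = (-258, 32, 428)
Gw2 = (3382, 1246, -3090)
w2·Gw2 = (-258)·3382 + 32·1246 + 428·(-3090) = -2155204; w2·w2 = (-258)·(-258) + 32·32 + 428·428 = 250772
λ ≈ -2155204/250772 = -8.59428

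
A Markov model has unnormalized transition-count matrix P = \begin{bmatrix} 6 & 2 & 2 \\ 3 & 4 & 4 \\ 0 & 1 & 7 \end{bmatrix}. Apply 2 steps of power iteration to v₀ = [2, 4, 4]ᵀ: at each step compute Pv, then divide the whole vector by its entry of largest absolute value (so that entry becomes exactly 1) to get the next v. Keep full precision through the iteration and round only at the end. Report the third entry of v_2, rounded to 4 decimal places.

Pv0 = (28.00000, 38.00000, 32.00000); divide by 38.00000 → v1 = (0.73684, 1.00000, 0.84211)
Pv1 = (8.10526, 9.57895, 6.89474); divide by 9.57895 → v2 = (0.84615, 1.00000, 0.71978)
Requested entry of v2: 262/364 = 0.7198

0.7198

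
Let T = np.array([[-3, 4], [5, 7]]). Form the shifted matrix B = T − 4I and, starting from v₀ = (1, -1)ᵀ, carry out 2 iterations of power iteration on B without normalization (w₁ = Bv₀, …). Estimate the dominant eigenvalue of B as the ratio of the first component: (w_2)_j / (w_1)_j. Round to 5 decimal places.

B = T − 4I has rows (-7, 4); (5, 3)
w1 = Bv₀ = ((-7)·1 + 4·(-1); 5·1 + 3·(-1)) = (-11, 2)
w2 = Bw1 = ((-7)·(-11) + 4·2; 5·(-11) + 3·2) = (85, -49)
Ratio: 85/-11 = -7.72727

-7.72727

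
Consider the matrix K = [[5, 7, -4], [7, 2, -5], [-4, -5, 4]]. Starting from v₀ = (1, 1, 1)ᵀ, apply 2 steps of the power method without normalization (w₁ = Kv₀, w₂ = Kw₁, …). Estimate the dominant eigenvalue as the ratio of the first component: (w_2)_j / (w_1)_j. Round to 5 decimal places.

λ ≈ 11.00000

w1 = Kv₀ = (8, 4, -5)
w2 = Kw1 = (88, 89, -72)
Ratio at component: 88 / 8 = 11.00000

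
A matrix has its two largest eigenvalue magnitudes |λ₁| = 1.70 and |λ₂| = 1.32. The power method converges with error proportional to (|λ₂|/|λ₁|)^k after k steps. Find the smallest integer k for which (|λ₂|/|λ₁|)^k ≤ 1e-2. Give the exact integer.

19

|λ₂/λ₁| = 1.32/1.70 = 0.77647
Need k ≥ ln(1e-2) / ln(0.77647) = -4.6052 / -0.2530 ≈ 18.203
Smallest integer k satisfying the bound: 19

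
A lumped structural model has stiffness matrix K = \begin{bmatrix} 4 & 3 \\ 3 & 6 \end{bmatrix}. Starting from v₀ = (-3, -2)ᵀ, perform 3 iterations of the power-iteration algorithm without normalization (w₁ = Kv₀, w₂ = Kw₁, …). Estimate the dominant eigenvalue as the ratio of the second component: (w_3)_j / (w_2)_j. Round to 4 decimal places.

8.2500

w1 = Kv₀ = (4·(-3) + 3·(-2); 3·(-3) + 6·(-2)) = (-18, -21)
w2 = Kw1 = (4·(-18) + 3·(-21); 3·(-18) + 6·(-21)) = (-135, -180)
w3 = Kw2 = (-1080, -1485)
Ratio at component: -1485 / -180 = 8.2500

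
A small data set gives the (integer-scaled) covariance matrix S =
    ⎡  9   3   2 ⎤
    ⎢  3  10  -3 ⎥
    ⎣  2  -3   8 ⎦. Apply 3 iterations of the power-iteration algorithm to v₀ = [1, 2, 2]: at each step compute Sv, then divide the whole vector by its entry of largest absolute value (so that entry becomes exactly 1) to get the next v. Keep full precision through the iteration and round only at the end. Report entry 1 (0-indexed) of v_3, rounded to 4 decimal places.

Sv0 = (19.00000, 17.00000, 12.00000); divide by 19.00000 → v1 = (1.00000, 0.89474, 0.63158)
Sv1 = (12.94737, 10.05263, 4.36842); divide by 12.94737 → v2 = (1.00000, 0.77642, 0.33740)
Sv2 = (12.00407, 9.75203, 2.36992); divide by 12.00407 → v3 = (1.00000, 0.81239, 0.19743)
Requested entry of v3: 2399/2953 = 0.8124

0.8124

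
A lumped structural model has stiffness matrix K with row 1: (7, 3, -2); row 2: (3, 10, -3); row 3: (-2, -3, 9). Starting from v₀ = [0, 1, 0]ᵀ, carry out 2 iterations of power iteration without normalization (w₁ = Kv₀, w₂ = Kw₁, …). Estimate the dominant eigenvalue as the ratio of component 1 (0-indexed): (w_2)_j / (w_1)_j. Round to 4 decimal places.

λ ≈ 11.8000

w1 = Kv₀ = (7·0 + 3·1 + (-2)·0; 3·0 + 10·1 + (-3)·0; (-2)·0 + (-3)·1 + 9·0) = (3, 10, -3)
w2 = Kw1 = (7·3 + 3·10 + (-2)·(-3); 3·3 + 10·10 + (-3)·(-3); (-2)·3 + (-3)·10 + 9·(-3)) = (57, 118, -63)
Ratio at component: 118 / 10 = 11.8000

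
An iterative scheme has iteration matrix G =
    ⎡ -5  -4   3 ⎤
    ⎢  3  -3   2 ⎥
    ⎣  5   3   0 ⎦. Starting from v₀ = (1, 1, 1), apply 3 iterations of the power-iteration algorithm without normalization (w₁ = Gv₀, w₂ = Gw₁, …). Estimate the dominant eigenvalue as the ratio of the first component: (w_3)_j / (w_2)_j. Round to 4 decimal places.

-5.8696

w1 = Gv₀ = ((-5)·1 + (-4)·1 + 3·1; 3·1 + (-3)·1 + 2·1; 5·1 + 3·1 + 0·1) = (-6, 2, 8)
w2 = Gw1 = ((-5)·(-6) + (-4)·2 + 3·8; 3·(-6) + (-3)·2 + 2·8; 5·(-6) + 3·2 + 0·8) = (46, -8, -24)
w3 = Gw2 = (-270, 114, 206)
Ratio at component: -270 / 46 = -5.8696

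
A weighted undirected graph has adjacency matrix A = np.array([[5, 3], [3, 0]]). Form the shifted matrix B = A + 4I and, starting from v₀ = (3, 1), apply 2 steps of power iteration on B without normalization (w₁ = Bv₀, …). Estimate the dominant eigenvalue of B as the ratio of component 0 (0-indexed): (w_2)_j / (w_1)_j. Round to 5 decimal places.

10.30000

B = A + 4I has rows (9, 3); (3, 4)
w1 = Bv₀ = (9·3 + 3·1; 3·3 + 4·1) = (30, 13)
w2 = Bw1 = (9·30 + 3·13; 3·30 + 4·13) = (309, 142)
Ratio: 309/30 = 10.30000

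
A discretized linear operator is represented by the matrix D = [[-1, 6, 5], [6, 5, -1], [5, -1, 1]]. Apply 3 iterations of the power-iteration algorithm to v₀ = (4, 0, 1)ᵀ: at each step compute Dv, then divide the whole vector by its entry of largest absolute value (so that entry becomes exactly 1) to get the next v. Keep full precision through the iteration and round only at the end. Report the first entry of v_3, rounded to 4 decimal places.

Dv0 = (1.00000, 23.00000, 21.00000); divide by 23.00000 → v1 = (0.04348, 1.00000, 0.91304)
Dv1 = (10.52174, 4.34783, 0.13043); divide by 10.52174 → v2 = (1.00000, 0.41322, 0.01240)
Dv2 = (1.54132, 8.05372, 4.59917); divide by 8.05372 → v3 = (0.19138, 1.00000, 0.57106)
Requested entry of v3: 373/1949 = 0.1914

0.1914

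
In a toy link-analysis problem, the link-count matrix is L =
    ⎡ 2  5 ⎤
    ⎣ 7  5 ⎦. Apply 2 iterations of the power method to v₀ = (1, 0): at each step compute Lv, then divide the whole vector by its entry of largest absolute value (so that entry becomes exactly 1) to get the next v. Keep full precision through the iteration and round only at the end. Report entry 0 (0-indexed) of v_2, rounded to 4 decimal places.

0.7959

Lv0 = (2.00000, 7.00000); divide by 7.00000 → v1 = (0.28571, 1.00000)
Lv1 = (5.57143, 7.00000); divide by 7.00000 → v2 = (0.79592, 1.00000)
Requested entry of v2: 39/49 = 0.7959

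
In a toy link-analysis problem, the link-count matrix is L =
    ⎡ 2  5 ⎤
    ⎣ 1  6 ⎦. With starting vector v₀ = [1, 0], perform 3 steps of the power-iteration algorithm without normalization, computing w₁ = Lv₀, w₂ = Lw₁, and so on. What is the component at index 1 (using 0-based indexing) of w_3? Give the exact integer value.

w1 = Lv₀ = (2, 1)
w2 = Lw1 = (9, 8)
w3 = Lw2 = (58, 57)
The requested component of w3 is 57.

57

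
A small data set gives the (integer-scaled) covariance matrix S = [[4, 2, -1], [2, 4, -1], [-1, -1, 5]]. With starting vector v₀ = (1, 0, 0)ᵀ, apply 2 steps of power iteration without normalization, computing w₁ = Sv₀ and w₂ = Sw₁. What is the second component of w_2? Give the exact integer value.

w1 = Sv₀ = (4, 2, -1)
w2 = Sw1 = (21, 17, -11)
The requested component of w2 is 17.

17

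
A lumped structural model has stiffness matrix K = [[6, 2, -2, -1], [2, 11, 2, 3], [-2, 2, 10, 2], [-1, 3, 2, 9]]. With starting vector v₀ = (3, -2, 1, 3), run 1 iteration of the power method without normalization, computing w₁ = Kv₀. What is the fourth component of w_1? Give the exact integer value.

20

w1 = Kv₀ = (9, -5, 6, 20)
The requested component of w1 is 20.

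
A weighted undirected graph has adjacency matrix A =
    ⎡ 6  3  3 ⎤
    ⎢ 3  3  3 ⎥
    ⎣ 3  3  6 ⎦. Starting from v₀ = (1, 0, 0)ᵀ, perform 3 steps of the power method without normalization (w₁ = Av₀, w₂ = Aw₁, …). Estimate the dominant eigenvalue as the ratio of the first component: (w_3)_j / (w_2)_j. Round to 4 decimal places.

10.5000

w1 = Av₀ = (6, 3, 3)
w2 = Aw1 = (54, 36, 45)
w3 = Aw2 = (567, 405, 540)
Ratio at component: 567 / 54 = 10.5000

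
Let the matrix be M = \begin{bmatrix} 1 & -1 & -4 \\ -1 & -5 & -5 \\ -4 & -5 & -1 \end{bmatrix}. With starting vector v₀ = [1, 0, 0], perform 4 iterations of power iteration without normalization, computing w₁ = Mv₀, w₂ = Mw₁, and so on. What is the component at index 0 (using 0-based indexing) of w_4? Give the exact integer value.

925

w1 = Mv₀ = (1·1 + (-1)·0 + (-4)·0; (-1)·1 + (-5)·0 + (-5)·0; (-4)·1 + (-5)·0 + (-1)·0) = (1, -1, -4)
w2 = Mw1 = (1·1 + (-1)·(-1) + (-4)·(-4); (-1)·1 + (-5)·(-1) + (-5)·(-4); (-4)·1 + (-5)·(-1) + (-1)·(-4)) = (18, 24, 5)
w3 = Mw2 = (-26, -163, -197)
w4 = Mw3 = (925, 1826, 1116)
The requested component of w4 is 925.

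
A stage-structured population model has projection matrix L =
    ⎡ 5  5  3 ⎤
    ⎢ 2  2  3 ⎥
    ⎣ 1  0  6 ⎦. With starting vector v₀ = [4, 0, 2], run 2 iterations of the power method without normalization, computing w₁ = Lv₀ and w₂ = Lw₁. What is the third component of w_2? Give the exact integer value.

w1 = Lv₀ = (5·4 + 5·0 + 3·2; 2·4 + 2·0 + 3·2; 1·4 + 0·0 + 6·2) = (26, 14, 16)
w2 = Lw1 = (5·26 + 5·14 + 3·16; 2·26 + 2·14 + 3·16; 1·26 + 0·14 + 6·16) = (248, 128, 122)
The requested component of w2 is 122.

122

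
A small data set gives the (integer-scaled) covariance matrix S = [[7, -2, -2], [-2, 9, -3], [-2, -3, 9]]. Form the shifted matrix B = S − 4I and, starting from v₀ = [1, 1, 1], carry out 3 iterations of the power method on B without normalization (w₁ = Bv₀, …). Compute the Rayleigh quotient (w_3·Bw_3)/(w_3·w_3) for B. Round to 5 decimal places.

B = S − 4I has rows (3, -2, -2); (-2, 5, -3); (-2, -3, 5)
w1 = Bv₀ = (3·1 + (-2)·1 + (-2)·1; (-2)·1 + 5·1 + (-3)·1; (-2)·1 + (-3)·1 + 5·1) = (-1, 0, 0)
w2 = Bw1 = (3·(-1) + (-2)·0 + (-2)·0; (-2)·(-1) + 5·0 + (-3)·0; (-2)·(-1) + (-3)·0 + 5·0) = (-3, 2, 2)
w3 = Bw2 = (-17, 10, 10)
Bw3 = (-91, 54, 54)
w3·Bw3 = 2627; w3·w3 = 489; μ ≈ 2627/489 = 5.37219

5.37219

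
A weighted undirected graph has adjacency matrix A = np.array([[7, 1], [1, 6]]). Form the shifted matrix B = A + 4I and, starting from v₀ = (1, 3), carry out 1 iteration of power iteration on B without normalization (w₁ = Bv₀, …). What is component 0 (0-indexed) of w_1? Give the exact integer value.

B = A + 4I has rows (11, 1); (1, 10)
w1 = Bv₀ = (11·1 + 1·3; 1·1 + 10·3) = (14, 31)
Requested component of w1: 14

14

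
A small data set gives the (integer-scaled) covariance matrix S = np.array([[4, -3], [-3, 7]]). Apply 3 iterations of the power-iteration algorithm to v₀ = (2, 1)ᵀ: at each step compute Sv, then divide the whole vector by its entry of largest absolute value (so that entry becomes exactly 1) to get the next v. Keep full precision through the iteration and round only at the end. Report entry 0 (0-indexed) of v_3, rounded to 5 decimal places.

-0.85981

Sv0 = (5.000000, 1.000000); divide by 5.000000 → v1 = (1.000000, 0.200000)
Sv1 = (3.400000, -1.600000); divide by 3.400000 → v2 = (1.000000, -0.470588)
Sv2 = (5.411765, -6.294118); divide by -6.294118 → v3 = (-0.859813, 1.000000)
Requested entry of v3: 92/-107 = -0.85981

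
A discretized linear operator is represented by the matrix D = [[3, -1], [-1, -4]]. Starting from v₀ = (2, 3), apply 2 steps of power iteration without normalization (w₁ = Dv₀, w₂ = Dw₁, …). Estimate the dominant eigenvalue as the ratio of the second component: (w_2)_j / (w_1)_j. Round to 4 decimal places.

-3.7857

w1 = Dv₀ = (3·2 + (-1)·3; (-1)·2 + (-4)·3) = (3, -14)
w2 = Dw1 = (3·3 + (-1)·(-14); (-1)·3 + (-4)·(-14)) = (23, 53)
Ratio at component: 53 / -14 = -3.7857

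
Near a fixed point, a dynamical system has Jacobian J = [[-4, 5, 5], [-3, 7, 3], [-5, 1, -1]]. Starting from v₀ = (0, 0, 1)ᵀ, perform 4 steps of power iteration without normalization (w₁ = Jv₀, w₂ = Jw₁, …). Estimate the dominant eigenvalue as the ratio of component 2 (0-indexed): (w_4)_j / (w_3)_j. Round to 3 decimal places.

2.216

w1 = Jv₀ = ((-4)·0 + 5·0 + 5·1; (-3)·0 + 7·0 + 3·1; (-5)·0 + 1·0 + (-1)·1) = (5, 3, -1)
w2 = Jw1 = ((-4)·5 + 5·3 + 5·(-1); (-3)·5 + 7·3 + 3·(-1); (-5)·5 + 1·3 + (-1)·(-1)) = (-10, 3, -21)
w3 = Jw2 = (-50, -12, 74)
w4 = Jw3 = (510, 288, 164)
Ratio at component: 164 / 74 = 2.216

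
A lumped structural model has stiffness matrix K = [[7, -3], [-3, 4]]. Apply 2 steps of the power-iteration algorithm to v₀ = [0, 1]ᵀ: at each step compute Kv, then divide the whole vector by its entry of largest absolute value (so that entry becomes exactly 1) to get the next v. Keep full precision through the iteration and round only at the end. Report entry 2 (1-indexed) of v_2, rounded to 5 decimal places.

-0.75758

Kv0 = (-3.000000, 4.000000); divide by 4.000000 → v1 = (-0.750000, 1.000000)
Kv1 = (-8.250000, 6.250000); divide by -8.250000 → v2 = (1.000000, -0.757576)
Requested entry of v2: 25/-33 = -0.75758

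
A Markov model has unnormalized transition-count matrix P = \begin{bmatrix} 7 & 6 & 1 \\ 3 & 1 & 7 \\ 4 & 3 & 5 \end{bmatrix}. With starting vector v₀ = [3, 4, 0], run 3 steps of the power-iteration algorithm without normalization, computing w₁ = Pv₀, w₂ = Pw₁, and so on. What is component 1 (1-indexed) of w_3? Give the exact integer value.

w1 = Pv₀ = (7·3 + 6·4 + 1·0; 3·3 + 1·4 + 7·0; 4·3 + 3·4 + 5·0) = (45, 13, 24)
w2 = Pw1 = (7·45 + 6·13 + 1·24; 3·45 + 1·13 + 7·24; 4·45 + 3·13 + 5·24) = (417, 316, 339)
w3 = Pw2 = (5154, 3940, 4311)
The requested component of w3 is 5154.

5154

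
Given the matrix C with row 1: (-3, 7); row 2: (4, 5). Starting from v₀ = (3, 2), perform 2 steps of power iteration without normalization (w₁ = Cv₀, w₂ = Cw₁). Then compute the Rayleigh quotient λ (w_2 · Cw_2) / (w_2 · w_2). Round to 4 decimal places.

6.2203

w1 = Cv₀ = (5, 22)
w2 = Cw1 = (139, 130)
Cw2 = (493, 1206)
w2·Cw2 = 139·493 + 130·1206 = 225307; w2·w2 = 139·139 + 130·130 = 36221
λ ≈ 225307/36221 = 6.2203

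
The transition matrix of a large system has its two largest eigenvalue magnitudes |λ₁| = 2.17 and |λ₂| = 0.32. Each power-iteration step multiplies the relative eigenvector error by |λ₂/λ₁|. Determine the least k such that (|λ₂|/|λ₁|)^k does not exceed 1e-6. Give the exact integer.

|λ₂/λ₁| = 0.32/2.17 = 0.14747
Need k ≥ ln(1e-6) / ln(0.14747) = -13.8155 / -1.9142 ≈ 7.218
Smallest integer k satisfying the bound: 8

8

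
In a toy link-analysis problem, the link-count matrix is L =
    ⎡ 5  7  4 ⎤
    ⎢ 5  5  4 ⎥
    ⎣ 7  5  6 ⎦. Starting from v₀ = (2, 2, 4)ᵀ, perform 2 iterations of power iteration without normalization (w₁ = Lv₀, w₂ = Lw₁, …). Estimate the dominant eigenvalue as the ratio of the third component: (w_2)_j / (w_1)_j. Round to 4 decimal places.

w1 = Lv₀ = (5·2 + 7·2 + 4·4; 5·2 + 5·2 + 4·4; 7·2 + 5·2 + 6·4) = (40, 36, 48)
w2 = Lw1 = (5·40 + 7·36 + 4·48; 5·40 + 5·36 + 4·48; 7·40 + 5·36 + 6·48) = (644, 572, 748)
Ratio at component: 748 / 48 = 15.5833

λ ≈ 15.5833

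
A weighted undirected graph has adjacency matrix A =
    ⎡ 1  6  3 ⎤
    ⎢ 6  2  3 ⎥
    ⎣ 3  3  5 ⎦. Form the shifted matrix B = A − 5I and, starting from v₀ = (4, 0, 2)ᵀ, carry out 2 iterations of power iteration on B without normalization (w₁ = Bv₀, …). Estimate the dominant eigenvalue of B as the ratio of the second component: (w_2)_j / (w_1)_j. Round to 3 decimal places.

μ ≈ -3.800

B = A − 5I has rows (-4, 6, 3); (6, -3, 3); (3, 3, 0)
w1 = Bv₀ = ((-4)·4 + 6·0 + 3·2; 6·4 + (-3)·0 + 3·2; 3·4 + 3·0 + 0·2) = (-10, 30, 12)
w2 = Bw1 = ((-4)·(-10) + 6·30 + 3·12; 6·(-10) + (-3)·30 + 3·12; 3·(-10) + 3·30 + 0·12) = (256, -114, 60)
Ratio: -114/30 = -3.800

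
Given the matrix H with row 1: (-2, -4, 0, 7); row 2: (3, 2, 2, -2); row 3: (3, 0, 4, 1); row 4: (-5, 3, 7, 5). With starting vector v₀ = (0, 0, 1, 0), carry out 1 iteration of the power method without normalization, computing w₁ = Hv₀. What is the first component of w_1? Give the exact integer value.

0

w1 = Hv₀ = (0, 2, 4, 7)
The requested component of w1 is 0.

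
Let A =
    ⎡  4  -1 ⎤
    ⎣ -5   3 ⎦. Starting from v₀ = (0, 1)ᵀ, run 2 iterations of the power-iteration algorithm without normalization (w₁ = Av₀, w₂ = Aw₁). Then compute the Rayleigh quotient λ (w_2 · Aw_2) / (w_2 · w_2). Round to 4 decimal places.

w1 = Av₀ = (4·0 + (-1)·1; (-5)·0 + 3·1) = (-1, 3)
w2 = Aw1 = (4·(-1) + (-1)·3; (-5)·(-1) + 3·3) = (-7, 14)
Aw2 = (-42, 77)
w2·Aw2 = (-7)·(-42) + 14·77 = 1372; w2·w2 = (-7)·(-7) + 14·14 = 245
λ ≈ 1372/245 = 5.6000

5.6000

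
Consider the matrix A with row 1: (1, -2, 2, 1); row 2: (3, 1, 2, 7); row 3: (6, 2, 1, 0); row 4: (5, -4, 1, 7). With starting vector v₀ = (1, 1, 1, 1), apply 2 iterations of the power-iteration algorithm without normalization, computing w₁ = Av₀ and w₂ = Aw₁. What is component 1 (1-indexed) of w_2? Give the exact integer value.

w1 = Av₀ = (2, 13, 9, 9)
w2 = Aw1 = (3, 100, 47, 30)
The requested component of w2 is 3.

3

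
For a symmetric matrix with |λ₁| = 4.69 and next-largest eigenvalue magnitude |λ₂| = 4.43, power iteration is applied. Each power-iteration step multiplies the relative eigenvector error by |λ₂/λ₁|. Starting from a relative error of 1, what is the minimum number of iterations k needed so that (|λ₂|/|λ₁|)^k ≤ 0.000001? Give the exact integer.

|λ₂/λ₁| = 4.43/4.69 = 0.94456
Need k ≥ ln(0.000001) / ln(0.94456) = -13.8155 / -0.0570 ≈ 242.237
Smallest integer k satisfying the bound: 243

243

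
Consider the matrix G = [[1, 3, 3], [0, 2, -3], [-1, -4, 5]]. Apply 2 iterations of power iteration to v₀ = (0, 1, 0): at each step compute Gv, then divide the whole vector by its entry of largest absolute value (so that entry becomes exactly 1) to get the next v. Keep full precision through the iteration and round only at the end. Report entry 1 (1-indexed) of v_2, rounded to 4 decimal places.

0.0968

Gv0 = (3.00000, 2.00000, -4.00000); divide by -4.00000 → v1 = (-0.75000, -0.50000, 1.00000)
Gv1 = (0.75000, -4.00000, 7.75000); divide by 7.75000 → v2 = (0.09677, -0.51613, 1.00000)
Requested entry of v2: -3/-31 = 0.0968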